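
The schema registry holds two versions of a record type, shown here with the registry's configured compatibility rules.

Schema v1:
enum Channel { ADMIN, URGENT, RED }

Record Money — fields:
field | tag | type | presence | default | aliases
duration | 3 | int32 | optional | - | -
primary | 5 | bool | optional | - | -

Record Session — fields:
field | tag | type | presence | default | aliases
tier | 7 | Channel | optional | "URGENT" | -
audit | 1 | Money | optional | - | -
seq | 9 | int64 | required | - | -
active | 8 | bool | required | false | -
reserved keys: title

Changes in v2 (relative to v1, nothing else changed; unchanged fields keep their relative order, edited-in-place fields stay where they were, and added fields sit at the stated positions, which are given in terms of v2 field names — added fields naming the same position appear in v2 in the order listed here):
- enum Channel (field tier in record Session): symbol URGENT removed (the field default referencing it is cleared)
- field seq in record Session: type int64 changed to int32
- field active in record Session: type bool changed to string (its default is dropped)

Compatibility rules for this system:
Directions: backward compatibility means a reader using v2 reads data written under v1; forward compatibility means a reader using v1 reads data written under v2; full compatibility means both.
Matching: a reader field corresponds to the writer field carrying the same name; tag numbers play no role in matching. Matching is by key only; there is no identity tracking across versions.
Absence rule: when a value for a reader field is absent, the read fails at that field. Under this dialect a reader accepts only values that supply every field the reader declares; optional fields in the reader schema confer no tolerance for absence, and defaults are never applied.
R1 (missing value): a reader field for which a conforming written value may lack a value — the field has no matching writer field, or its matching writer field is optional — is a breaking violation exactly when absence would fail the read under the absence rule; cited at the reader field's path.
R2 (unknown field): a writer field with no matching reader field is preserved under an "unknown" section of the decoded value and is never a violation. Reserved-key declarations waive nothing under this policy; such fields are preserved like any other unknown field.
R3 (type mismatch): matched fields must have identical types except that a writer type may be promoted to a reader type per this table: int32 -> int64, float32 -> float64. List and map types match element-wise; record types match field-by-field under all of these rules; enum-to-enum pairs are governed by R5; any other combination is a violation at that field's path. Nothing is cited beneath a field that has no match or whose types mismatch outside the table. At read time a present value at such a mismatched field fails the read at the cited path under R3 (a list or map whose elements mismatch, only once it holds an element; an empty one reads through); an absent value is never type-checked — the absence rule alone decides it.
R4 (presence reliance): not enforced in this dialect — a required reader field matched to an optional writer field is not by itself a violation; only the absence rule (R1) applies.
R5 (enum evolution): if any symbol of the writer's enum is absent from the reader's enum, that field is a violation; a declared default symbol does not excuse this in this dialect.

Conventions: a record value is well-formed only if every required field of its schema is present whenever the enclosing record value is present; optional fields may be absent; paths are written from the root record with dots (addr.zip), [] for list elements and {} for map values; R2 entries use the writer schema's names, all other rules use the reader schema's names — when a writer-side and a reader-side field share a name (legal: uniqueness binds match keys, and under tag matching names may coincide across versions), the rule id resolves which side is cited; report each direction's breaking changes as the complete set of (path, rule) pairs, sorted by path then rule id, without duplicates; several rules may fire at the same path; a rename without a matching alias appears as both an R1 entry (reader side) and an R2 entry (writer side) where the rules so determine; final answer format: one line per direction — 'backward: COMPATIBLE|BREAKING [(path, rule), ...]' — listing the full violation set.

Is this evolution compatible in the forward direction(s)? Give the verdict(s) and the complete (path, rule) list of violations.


in Session below, arrows point writer -> reader
forward analysis of Session with v1 as reader and v2 as writer:
  tier <- tier (Channel -> Channel, writer optional)
  audit <- audit (Money -> Money, writer optional)
  seq <- seq (int32 -> int64, writer required)
  active <- active (string -> bool, writer required)
  audit.duration <- audit.duration (int32 -> int32, writer optional)
  audit.primary <- audit.primary (bool -> bool, writer optional)
  R3 fires at active
  R1 fires at audit
  R1 fires at audit.duration
  R1 fires at audit.primary
  R1 fires at tier
  forward on Session therefore BREAKING (5)
diffs on Session not affecting the asked answer:
  enum Channel (field tier in record Session): symbol URGENT removed (the field default referencing it is cleared) -> its effect on Session is confined to the backward direction, not asked
  field seq in record Session: type int64 changed to int32 -> its effect on Session is confined to the backward direction, not asked

forward: BREAKING [(active, R3), (audit, R1), (audit.duration, R1), (audit.primary, R1), (tier, R1)]


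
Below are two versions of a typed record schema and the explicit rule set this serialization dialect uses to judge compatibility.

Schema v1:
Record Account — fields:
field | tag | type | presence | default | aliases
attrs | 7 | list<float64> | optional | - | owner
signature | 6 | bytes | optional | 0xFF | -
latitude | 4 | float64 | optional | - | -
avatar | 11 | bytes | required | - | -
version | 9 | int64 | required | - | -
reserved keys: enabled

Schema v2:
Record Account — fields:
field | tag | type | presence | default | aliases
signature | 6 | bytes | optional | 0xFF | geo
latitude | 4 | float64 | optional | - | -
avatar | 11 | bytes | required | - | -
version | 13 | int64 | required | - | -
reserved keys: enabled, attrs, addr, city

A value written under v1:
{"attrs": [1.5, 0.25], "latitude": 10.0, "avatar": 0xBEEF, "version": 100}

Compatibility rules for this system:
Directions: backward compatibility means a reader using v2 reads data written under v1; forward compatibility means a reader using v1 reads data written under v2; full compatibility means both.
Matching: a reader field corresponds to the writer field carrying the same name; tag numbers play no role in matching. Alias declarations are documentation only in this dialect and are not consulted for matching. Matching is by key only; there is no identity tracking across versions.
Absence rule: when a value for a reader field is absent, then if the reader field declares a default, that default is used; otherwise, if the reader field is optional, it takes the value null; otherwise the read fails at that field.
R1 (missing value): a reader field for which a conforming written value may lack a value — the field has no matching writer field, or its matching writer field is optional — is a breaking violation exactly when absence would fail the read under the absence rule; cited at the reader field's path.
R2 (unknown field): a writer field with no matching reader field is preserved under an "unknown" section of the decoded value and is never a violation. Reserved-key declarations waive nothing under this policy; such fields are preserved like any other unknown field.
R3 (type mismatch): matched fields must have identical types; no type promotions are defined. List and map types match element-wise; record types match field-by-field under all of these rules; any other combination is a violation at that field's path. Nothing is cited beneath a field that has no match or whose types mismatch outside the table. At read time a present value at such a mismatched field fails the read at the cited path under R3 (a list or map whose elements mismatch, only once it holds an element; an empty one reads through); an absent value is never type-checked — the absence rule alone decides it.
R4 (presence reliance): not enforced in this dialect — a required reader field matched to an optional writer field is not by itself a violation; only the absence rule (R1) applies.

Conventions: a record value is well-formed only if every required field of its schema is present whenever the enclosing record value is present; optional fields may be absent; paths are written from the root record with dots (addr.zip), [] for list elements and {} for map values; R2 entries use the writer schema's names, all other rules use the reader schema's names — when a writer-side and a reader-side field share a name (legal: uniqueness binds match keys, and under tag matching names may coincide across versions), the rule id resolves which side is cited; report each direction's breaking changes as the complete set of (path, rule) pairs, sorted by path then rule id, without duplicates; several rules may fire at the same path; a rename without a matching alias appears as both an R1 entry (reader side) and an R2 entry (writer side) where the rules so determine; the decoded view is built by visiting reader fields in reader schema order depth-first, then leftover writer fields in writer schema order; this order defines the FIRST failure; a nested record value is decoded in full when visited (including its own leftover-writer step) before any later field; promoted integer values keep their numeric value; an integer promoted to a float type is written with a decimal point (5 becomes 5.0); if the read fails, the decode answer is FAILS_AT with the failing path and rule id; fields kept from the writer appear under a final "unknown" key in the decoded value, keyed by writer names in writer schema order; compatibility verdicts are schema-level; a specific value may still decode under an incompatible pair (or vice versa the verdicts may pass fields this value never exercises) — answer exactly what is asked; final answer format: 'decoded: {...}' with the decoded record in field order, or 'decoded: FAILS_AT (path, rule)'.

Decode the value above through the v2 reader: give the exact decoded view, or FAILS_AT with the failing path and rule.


each type pair in Account: writer, then reader
decoding the Account value with the v2 reader:
  signature := 0xFF (absent -> default)
  latitude := 10.0
  avatar := 0xBEEF
  version := 100
  writer attrs: kept under "unknown"
  => decoded: {"signature": 0xFF, "latitude": 10.0, "avatar": 0xBEEF, "version": 100, "unknown": {"attrs": [1.5, 0.25]}}
ruling out the remaining Account differences:
  field version in record Account: tag 9 changed to 13 -> triggers nothing under the printed rules; the Account answer is the same either way

decoded: {"signature": 0xFF, "latitude": 10.0, "avatar": 0xBEEF, "version": 100, "unknown": {"attrs": [1.5, 0.25]}}


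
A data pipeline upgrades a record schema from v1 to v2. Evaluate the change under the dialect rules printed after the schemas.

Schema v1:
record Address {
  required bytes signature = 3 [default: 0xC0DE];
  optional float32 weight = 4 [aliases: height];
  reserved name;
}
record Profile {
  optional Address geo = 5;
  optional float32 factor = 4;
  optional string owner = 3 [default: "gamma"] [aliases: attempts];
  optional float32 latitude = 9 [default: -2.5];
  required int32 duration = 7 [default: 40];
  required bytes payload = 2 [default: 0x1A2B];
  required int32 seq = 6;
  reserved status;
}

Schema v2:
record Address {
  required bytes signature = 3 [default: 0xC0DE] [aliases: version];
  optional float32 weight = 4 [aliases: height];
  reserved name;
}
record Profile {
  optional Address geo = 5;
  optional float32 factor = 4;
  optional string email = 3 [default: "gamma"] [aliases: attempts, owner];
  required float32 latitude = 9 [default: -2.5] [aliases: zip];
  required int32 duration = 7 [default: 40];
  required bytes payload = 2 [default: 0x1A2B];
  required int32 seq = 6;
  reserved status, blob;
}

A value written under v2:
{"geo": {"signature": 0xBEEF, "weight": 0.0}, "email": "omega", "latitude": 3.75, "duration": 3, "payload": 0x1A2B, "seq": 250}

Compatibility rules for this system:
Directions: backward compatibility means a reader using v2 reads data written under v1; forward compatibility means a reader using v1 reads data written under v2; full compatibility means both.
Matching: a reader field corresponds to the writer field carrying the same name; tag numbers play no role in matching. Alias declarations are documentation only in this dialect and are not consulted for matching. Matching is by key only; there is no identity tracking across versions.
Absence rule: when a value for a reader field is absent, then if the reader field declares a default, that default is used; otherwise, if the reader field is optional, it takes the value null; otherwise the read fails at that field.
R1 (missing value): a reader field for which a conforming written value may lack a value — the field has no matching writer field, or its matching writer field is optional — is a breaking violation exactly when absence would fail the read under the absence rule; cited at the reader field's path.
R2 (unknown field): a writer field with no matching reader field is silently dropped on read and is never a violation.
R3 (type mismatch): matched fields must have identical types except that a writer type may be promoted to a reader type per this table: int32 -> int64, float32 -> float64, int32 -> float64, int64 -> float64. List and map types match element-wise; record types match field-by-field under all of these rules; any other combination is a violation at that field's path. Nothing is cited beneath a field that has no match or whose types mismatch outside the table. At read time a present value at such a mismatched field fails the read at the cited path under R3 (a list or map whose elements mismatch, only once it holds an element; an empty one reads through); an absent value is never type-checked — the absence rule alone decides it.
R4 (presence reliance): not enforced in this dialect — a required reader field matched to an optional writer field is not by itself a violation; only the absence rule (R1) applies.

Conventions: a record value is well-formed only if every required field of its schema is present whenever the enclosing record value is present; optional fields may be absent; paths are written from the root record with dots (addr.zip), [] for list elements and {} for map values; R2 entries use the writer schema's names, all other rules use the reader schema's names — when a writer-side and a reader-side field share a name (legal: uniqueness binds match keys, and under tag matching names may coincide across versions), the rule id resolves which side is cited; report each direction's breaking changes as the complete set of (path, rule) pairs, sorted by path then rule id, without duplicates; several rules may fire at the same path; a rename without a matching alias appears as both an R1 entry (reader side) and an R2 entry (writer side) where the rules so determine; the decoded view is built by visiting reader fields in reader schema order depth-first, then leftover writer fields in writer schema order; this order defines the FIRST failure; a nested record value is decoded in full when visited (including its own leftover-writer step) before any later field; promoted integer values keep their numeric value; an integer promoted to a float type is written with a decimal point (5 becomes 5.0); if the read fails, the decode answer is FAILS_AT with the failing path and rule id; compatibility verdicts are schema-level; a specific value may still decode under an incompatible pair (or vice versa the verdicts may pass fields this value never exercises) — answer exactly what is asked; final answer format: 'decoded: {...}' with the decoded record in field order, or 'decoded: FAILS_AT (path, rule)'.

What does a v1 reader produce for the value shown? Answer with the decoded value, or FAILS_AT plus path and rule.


decoded: {"geo": {"signature": 0xBEEF, "weight": 0.0}, "factor": null, "owner": "gamma", "latitude": 3.75, "duration": 3, "payload": 0x1A2B, "seq": 250}

in Profile below, arrows point writer -> reader
decoding the Profile value with the v1 reader:
  geo.signature := 0xBEEF
  geo.weight := 0.0
  factor := null (absent, optional -> null)
  owner := "gamma" (absent -> default)
  latitude := 3.75
  duration := 3
  payload := 0x1A2B
  seq := 250
  writer email: unknown -> dropped
  => decoded: {"geo": {"signature": 0xBEEF, "weight": 0.0}, "factor": null, "owner": "gamma", "latitude": 3.75, "duration": 3, "payload": 0x1A2B, "seq": 250}
remaining Profile differences; none change what is asked:
  field latitude in record Profile: optional changed to required -> fires no rule on Profile under this dialect and leaves the result unchanged


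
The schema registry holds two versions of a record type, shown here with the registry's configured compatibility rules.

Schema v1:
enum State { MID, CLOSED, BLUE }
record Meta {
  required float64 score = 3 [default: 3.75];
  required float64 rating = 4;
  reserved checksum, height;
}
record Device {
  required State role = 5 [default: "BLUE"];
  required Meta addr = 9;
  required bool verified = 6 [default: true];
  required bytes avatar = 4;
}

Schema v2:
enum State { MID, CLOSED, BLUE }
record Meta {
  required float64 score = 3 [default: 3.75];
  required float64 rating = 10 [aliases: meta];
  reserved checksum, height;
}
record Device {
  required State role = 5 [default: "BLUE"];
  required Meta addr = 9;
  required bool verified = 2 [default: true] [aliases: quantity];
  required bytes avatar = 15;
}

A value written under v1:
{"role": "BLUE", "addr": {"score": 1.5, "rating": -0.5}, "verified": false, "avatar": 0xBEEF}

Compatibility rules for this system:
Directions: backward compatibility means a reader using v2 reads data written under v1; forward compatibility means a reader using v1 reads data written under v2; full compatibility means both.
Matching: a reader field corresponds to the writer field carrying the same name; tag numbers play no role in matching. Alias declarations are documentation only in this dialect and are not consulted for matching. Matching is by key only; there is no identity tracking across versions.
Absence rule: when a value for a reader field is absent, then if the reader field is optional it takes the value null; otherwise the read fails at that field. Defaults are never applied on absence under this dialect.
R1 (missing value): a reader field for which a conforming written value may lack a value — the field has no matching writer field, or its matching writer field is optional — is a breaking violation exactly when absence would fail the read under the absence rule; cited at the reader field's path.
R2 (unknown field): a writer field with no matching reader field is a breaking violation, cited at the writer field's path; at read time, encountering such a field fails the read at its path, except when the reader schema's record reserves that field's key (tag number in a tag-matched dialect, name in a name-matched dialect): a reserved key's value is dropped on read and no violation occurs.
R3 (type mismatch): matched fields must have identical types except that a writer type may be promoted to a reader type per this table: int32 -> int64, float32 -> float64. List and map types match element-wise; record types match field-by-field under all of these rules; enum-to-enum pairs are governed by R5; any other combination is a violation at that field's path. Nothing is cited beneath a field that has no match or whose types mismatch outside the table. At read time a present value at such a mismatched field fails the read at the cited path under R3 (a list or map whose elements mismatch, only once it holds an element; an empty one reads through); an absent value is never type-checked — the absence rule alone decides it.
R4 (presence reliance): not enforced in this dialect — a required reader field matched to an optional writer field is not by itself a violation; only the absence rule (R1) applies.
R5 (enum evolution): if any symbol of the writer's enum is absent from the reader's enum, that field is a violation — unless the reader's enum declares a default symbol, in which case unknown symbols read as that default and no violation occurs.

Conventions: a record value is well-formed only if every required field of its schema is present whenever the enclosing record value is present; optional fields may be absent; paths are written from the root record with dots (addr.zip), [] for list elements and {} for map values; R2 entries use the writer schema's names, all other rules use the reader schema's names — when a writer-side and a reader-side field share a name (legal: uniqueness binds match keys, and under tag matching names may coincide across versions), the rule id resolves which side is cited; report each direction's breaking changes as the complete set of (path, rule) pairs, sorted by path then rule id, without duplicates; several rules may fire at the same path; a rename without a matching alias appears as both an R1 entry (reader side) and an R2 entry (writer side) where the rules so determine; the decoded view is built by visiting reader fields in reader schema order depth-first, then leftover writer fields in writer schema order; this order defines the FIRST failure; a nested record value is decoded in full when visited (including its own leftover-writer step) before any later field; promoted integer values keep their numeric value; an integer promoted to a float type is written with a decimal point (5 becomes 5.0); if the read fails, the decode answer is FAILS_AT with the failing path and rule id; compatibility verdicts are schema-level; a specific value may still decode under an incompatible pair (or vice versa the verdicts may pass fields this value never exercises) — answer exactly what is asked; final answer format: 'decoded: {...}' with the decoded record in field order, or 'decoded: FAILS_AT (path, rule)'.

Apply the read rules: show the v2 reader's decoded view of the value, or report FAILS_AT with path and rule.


arrows below run writer -> reader for Device
decoding the Device value with the v2 reader:
  role := "BLUE"
  addr.score := 1.5
  addr.rating := -0.5
  verified := false
  avatar := 0xBEEF
  => decoded: {"role": "BLUE", "addr": {"score": 1.5, "rating": -0.5}, "verified": false, "avatar": 0xBEEF}
the other Device changes do not affect what is asked:
  field verified in record Device: tag 6 changed to 2 -> inert under this dialect — no rule fires on Device and the result does not move
  field avatar in record Device: tag 4 changed to 15 -> inert under this dialect — no rule fires on Device and the result does not move
  field rating in record Meta: tag 4 changed to 10 -> inert under this dialect — no rule fires on Device and the result does not move

decoded: {"role": "BLUE", "addr": {"score": 1.5, "rating": -0.5}, "verified": false, "avatar": 0xBEEF}


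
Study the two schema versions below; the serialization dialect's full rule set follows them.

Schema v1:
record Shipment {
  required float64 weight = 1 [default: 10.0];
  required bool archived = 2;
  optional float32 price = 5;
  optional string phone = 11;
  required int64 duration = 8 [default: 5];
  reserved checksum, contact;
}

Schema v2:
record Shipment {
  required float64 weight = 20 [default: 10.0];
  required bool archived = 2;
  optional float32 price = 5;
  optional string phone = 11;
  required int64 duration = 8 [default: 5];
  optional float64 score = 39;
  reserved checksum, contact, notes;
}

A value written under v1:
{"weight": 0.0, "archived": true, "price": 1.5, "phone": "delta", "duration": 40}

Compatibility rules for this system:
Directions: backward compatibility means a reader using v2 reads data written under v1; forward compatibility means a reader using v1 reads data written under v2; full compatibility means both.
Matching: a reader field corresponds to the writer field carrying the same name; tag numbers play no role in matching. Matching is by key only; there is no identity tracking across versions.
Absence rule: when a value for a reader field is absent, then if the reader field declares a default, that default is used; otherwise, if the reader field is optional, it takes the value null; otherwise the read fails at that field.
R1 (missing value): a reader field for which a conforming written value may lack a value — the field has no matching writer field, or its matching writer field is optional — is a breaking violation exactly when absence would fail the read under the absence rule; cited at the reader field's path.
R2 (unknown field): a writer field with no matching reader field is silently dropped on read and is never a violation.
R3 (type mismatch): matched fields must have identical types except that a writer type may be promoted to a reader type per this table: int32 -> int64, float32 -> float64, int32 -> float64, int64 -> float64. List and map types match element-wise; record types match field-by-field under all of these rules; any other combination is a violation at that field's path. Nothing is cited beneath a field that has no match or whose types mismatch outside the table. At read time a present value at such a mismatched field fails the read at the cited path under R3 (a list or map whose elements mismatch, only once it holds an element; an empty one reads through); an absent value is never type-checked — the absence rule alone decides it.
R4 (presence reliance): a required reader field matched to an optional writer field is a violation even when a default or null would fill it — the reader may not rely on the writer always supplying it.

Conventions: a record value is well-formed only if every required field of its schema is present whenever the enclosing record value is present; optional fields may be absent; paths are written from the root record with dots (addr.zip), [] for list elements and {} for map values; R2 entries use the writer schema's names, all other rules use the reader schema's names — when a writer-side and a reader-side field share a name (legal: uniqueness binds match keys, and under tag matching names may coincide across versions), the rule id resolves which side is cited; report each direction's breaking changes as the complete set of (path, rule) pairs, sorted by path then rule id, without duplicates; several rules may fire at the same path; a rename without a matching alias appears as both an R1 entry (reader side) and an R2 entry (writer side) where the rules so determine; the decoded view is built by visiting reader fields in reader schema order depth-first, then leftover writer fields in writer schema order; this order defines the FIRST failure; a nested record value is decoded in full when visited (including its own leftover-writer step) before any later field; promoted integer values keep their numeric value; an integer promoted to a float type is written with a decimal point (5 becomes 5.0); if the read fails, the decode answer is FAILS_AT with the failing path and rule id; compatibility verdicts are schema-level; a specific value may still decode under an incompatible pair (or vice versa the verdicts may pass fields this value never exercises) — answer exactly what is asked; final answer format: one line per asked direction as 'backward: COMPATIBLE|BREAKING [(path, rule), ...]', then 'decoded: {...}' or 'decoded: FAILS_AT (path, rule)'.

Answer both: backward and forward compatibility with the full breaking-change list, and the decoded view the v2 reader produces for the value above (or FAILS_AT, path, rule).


backward: COMPATIBLE []; forward: COMPATIBLE []; decoded: {"weight": 0.0, "archived": true, "price": 1.5, "phone": "delta", "duration": 40, "score": null}

arrows below run writer -> reader for Shipment
backward analysis of Shipment with v2 as reader and v1 as writer:
  weight: float64 -> float64, writer required; from weight
  archived: bool -> bool, writer required; from archived
  price: float32 -> float32, writer optional; from price
  phone: string -> string, writer optional; from phone
  duration: int64 -> int64, writer required; from duration
  no writer field matches reader score
  => no violations; backward on Shipment: COMPATIBLE
forward analysis of Shipment with v1 as reader and v2 as writer:
  weight: float64 -> float64, writer required; from weight
  archived: bool -> bool, writer required; from archived
  price: float32 -> float32, writer optional; from price
  phone: string -> string, writer optional; from phone
  duration: int64 -> int64, writer required; from duration
  leftover writer field: score
  => no violations; forward on Shipment: COMPATIBLE
decode walk for Shipment under reader schema v2:
  weight := 0.0
  archived := true
  price := 1.5
  phone := "delta"
  duration := 40
  score := null (not supplied -> null)
  => decoded: {"weight": 0.0, "archived": true, "price": 1.5, "phone": "delta", "duration": 40, "score": null}


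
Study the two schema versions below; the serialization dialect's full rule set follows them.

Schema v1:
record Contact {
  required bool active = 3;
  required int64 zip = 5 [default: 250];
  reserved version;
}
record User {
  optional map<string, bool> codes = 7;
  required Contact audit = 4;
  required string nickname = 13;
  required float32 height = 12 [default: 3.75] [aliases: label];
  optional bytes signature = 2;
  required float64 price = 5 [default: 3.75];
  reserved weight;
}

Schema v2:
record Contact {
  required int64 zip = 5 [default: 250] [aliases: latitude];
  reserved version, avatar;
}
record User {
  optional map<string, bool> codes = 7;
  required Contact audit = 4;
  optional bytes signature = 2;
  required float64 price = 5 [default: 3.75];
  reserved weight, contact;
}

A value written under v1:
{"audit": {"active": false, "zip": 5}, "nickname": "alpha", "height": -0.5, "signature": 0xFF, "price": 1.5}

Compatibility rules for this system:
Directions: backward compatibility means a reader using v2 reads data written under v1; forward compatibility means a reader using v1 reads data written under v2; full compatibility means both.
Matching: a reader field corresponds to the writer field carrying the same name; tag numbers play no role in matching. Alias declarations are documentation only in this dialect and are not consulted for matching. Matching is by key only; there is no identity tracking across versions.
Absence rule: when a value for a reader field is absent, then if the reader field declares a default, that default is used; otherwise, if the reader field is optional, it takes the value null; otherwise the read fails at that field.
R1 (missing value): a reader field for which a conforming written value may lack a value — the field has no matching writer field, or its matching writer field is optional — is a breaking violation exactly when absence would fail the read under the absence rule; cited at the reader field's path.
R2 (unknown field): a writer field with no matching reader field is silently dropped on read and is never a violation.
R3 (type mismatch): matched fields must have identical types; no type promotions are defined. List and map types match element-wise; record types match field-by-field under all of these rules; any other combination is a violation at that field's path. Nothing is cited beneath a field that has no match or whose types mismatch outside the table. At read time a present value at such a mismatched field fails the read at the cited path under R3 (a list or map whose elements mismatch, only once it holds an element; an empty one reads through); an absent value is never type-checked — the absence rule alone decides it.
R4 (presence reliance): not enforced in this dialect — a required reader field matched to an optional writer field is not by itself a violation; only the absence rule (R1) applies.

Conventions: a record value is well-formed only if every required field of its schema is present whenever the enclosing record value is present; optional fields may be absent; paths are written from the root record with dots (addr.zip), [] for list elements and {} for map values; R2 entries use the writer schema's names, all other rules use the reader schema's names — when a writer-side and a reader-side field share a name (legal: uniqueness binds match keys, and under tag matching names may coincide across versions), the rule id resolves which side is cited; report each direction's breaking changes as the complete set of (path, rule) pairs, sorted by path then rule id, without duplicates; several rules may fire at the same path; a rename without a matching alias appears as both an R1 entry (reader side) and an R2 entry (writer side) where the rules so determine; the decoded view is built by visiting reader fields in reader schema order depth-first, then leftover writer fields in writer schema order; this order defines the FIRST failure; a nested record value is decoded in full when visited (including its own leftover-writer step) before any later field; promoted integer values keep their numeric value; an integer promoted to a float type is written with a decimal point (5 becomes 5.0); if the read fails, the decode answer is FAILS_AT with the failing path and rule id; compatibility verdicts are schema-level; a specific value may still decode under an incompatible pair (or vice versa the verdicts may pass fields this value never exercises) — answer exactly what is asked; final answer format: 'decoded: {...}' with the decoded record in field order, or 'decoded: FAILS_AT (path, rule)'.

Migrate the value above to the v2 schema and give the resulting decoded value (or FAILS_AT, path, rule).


in User below, arrows point writer -> reader
decoding the User value with the v2 reader:
  codes := null (absent, optional -> null)
  audit.zip := 5
  writer audit.active: unknown -> dropped
  signature := 0xFF
  price := 1.5
  writer nickname: unknown -> dropped
  writer height: unknown -> dropped
  => decoded: {"codes": null, "audit": {"zip": 5}, "signature": 0xFF, "price": 1.5}

decoded: {"codes": null, "audit": {"zip": 5}, "signature": 0xFF, "price": 1.5}


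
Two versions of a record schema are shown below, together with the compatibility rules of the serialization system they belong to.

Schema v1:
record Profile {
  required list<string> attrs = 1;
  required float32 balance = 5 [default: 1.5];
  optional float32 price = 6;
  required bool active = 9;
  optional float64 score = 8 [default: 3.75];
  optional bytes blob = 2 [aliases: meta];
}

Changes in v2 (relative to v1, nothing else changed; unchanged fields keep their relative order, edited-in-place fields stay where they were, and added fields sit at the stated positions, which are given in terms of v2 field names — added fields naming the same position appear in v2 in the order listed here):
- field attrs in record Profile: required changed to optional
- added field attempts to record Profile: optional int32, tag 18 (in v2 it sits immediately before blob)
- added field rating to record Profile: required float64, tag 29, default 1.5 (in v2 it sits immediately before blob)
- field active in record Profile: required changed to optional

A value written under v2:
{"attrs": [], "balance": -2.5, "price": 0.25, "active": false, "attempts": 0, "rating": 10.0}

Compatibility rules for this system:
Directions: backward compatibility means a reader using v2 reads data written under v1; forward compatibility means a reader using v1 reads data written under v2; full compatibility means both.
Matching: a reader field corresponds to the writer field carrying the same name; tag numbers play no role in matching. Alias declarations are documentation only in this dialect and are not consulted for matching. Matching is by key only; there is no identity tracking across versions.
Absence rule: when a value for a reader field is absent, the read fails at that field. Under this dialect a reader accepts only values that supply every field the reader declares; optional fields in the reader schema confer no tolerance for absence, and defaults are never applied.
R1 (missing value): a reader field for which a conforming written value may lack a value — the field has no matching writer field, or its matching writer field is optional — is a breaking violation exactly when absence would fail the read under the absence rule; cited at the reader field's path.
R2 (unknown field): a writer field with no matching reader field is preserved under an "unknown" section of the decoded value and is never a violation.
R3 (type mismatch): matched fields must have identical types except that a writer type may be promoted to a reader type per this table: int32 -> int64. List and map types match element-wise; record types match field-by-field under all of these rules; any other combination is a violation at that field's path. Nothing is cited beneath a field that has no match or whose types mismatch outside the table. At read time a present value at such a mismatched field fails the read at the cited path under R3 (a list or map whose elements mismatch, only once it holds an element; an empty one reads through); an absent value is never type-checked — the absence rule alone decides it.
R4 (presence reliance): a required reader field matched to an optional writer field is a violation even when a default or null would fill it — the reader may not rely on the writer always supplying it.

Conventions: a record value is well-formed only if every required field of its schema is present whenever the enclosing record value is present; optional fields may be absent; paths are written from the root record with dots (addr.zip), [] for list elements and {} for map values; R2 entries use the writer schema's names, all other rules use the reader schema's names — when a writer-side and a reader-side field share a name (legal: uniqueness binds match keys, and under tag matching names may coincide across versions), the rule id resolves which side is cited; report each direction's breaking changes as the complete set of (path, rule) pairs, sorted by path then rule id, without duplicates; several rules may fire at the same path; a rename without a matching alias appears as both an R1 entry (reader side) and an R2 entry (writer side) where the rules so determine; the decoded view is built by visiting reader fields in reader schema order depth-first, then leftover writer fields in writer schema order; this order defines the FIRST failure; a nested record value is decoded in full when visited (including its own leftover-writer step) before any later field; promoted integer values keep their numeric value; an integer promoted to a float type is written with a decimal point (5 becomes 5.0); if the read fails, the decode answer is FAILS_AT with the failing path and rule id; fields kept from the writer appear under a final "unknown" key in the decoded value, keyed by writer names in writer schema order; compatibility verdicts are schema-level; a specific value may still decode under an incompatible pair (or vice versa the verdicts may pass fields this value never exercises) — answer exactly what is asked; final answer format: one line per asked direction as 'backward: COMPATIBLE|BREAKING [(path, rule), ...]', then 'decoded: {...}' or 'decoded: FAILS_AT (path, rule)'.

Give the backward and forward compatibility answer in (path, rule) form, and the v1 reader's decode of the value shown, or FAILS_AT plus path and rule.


the writer's type comes first in each Profile pair
checking backward for Profile: reader v2 against writer v1:
  attrs: list<string> -> list<string>, writer required; from attrs
  balance: float32 -> float32, writer required; from balance
  price: float32 -> float32, writer optional; from price
  active: bool -> bool, writer required; from active
  score: float64 -> float64, writer optional; from score
  no writer field matches reader attempts
  no writer field matches reader rating
  blob: bytes -> bytes, writer optional; from blob
  breaking: (attempts, R1)
  breaking: (blob, R1)
  breaking: (price, R1)
  breaking: (rating, R1)
  breaking: (score, R1)
  => backward verdict for Profile: BREAKING, 5 violation(s)
checking forward for Profile: reader v1 against writer v2:
  attrs: list<string> -> list<string>, writer optional; from attrs
  balance: float32 -> float32, writer required; from balance
  price: float32 -> float32, writer optional; from price
  active: bool -> bool, writer optional; from active
  score: float64 -> float64, writer optional; from score
  blob: bytes -> bytes, writer optional; from blob
  leftover writer field: attempts
  leftover writer field: rating
  breaking: (active, R1)
  breaking: (active, R4)
  breaking: (attrs, R1)
  breaking: (attrs, R4)
  breaking: (blob, R1)
  breaking: (price, R1)
  breaking: (score, R1)
  => forward verdict for Profile: BREAKING, 7 violation(s)
decode walk for Profile under reader schema v1:
  attrs := []
  balance := -2.5
  price := 0.25
  active := false
  read fails at score under R1 (no fill)
  => FAILS_AT (score, R1)

backward: BREAKING [(attempts, R1), (blob, R1), (price, R1), (rating, R1), (score, R1)]; forward: BREAKING [(active, R1), (active, R4), (attrs, R1), (attrs, R4), (blob, R1), (price, R1), (score, R1)]; decoded: FAILS_AT (score, R1)
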